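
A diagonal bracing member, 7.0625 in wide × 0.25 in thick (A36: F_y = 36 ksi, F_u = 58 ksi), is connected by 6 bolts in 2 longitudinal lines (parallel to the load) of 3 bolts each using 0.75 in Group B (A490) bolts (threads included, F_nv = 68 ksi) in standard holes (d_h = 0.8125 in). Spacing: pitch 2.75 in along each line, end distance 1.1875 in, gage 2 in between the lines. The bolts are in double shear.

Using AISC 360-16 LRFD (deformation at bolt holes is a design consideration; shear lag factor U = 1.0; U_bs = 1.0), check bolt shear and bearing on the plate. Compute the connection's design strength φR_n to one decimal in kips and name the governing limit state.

Bolt shear: A_b = π(0.75)²/4 = 0.44179 in². φR_n = 0.75 × 68 × 0.44179 × 6 × 2 = 270.4 kips.
Bearing (0.25 in plate, F_u = 58 ksi): end bolts L_c = 1.1875 − 0.8125/2 = 0.78125, R_n = min(1.2×0.78125×0.25×58, 2.4×0.75×0.25×58) = 13.594 kips/bolt; interior L_c = 2.75 − 0.8125 = 1.9375, R_n = 26.1 kips/bolt. φR_n = 0.75 × (2×13.594 + 4×26.1) = 98.7 kips.
Governing: min(270.4, 98.7) = 98.7 kips → bearing.

98.7 kips (bearing governs)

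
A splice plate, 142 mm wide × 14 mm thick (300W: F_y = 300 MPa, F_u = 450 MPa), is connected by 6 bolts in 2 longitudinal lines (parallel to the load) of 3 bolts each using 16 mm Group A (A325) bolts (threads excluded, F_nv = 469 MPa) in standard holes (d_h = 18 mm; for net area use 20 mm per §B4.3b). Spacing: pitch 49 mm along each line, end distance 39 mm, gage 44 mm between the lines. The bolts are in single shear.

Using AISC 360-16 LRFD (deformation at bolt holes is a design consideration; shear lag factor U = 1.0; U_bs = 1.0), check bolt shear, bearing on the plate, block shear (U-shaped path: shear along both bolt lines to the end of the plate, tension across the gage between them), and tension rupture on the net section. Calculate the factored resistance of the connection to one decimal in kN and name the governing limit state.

424.3 kN (bolt shear governs)

Bolt shear: A_b = π(16)²/4 = 201.06 mm². φR_n = 0.75 × 469 × 201.06 × 6 × 1 = 424.3 kN.
Bearing (14 mm plate, F_u = 450 MPa): end bolts L_c = 39 − 18/2 = 30, R_n = min(1.2×30×14×450, 2.4×16×14×450) = 226.8 kN/bolt; interior L_c = 49 − 18 = 31, R_n = 234.36 kN/bolt. φR_n = 0.75 × (2×226.8 + 4×234.36) = 1043.3 kN.
Block shear: shear path 2×[39+2×49] = 2×137 mm, A_gv = 3836, A_nv = 2×(137 − 2.5×20)×14 = 2436 mm²; tension across gage: (44 − 1×20)×14 = 336 mm². R_n = min(0.6×450×2436, 0.6×300×3836) + 1.0×450×336 = min(657.72, 690.48) + 151.2 = 808.92 kN. φR_n = 0.75 × 808.92 = 606.7 kN.
Tension rupture (net): A_n = (142 − 2×20)×14 = 1428 mm² (U = 1.0, A_e = A_n). φR_n = 0.75 × 450 × 1428 = 482.0 kN.
Governing: min(424.3, 1043.3, 606.7, 482.0) = 424.3 kN → bolt shear.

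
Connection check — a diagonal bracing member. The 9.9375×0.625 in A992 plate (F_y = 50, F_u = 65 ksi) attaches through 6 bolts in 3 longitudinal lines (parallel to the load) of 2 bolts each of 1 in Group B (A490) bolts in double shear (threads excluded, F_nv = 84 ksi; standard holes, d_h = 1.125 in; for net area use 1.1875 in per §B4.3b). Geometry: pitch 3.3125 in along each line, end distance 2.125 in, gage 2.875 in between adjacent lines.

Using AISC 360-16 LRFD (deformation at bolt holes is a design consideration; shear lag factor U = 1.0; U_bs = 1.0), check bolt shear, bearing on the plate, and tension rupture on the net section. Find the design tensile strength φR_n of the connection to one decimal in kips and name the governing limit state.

Bolt shear: A_b = π(1)²/4 = 0.7854 in². φR_n = 0.75 × 84 × 0.7854 × 6 × 2 = 593.8 kips.
Bearing (0.625 in plate, F_u = 65 ksi): end bolts L_c = 2.125 − 1.125/2 = 1.5625, R_n = min(1.2×1.5625×0.625×65, 2.4×1×0.625×65) = 76.172 kips/bolt; interior L_c = 3.3125 − 1.125 = 2.1875, R_n = 97.5 kips/bolt. φR_n = 0.75 × (3×76.172 + 3×97.5) = 390.8 kips.
Tension rupture (net): A_n = (9.9375 − 3×1.1875)×0.625 = 3.9844 in² (U = 1.0, A_e = A_n). φR_n = 0.75 × 65 × 3.9844 = 194.2 kips.
Governing: min(593.8, 390.8, 194.2) = 194.2 kips → net-section rupture.

194.2 kips (net-section rupture governs)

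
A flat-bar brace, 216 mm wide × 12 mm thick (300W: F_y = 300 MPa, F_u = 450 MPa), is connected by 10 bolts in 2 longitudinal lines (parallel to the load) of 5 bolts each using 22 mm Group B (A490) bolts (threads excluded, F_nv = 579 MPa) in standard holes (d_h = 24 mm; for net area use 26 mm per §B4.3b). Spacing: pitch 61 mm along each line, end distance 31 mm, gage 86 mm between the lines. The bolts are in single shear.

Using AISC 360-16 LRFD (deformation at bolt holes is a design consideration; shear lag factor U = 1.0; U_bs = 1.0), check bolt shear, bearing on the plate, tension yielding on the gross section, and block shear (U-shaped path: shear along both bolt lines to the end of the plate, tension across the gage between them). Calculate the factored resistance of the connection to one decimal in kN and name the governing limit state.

Bolt shear: A_b = π(22)²/4 = 380.13 mm². φR_n = 0.75 × 579 × 380.13 × 10 × 1 = 1650.7 kN.
Bearing (12 mm plate, F_u = 450 MPa): end bolts L_c = 31 − 24/2 = 19, R_n = min(1.2×19×12×450, 2.4×22×12×450) = 123.12 kN/bolt; interior L_c = 61 − 24 = 37, R_n = 239.76 kN/bolt. φR_n = 0.75 × (2×123.12 + 8×239.76) = 1623.2 kN.
Tension yield (gross): A_g = 216×12 = 2592 mm². φR_n = 0.90 × 300 × 2592 = 699.8 kN.
Block shear: shear path 2×[31+4×61] = 2×275 mm, A_gv = 6600, A_nv = 2×(275 − 4.5×26)×12 = 3792 mm²; tension across gage: (86 − 1×26)×12 = 720 mm². R_n = min(0.6×450×3792, 0.6×300×6600) + 1.0×450×720 = min(1023.8, 1188) + 324 = 1347.8 kN. φR_n = 0.75 × 1347.8 = 1010.9 kN.
Governing: min(1650.7, 1623.2, 699.8, 1010.9) = 699.8 kN → gross-section yield.

699.8 kN (gross-section yield governs)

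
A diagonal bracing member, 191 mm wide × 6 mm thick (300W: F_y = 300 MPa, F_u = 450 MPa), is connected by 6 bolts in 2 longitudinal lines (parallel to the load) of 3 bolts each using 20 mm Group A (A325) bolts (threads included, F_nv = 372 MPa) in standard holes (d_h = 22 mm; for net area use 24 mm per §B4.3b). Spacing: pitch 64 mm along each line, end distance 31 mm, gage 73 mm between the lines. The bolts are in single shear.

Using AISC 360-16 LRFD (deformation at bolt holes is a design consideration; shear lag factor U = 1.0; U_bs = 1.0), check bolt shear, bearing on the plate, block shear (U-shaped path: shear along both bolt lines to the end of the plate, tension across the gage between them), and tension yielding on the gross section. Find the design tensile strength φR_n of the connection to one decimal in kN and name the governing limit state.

309.4 kN (gross-section yield governs)

Bolt shear: A_b = π(20)²/4 = 314.16 mm². φR_n = 0.75 × 372 × 314.16 × 6 × 1 = 525.9 kN.
Bearing (6 mm plate, F_u = 450 MPa): end bolts L_c = 31 − 22/2 = 20, R_n = min(1.2×20×6×450, 2.4×20×6×450) = 64.8 kN/bolt; interior L_c = 64 − 22 = 42, R_n = 129.6 kN/bolt. φR_n = 0.75 × (2×64.8 + 4×129.6) = 486.0 kN.
Block shear: shear path 2×[31+2×64] = 2×159 mm, A_gv = 1908, A_nv = 2×(159 − 2.5×24)×6 = 1188 mm²; tension across gage: (73 − 1×24)×6 = 294 mm². R_n = min(0.6×450×1188, 0.6×300×1908) + 1.0×450×294 = min(320.76, 343.44) + 132.3 = 453.06 kN. φR_n = 0.75 × 453.06 = 339.8 kN.
Tension yield (gross): A_g = 191×6 = 1146 mm². φR_n = 0.90 × 300 × 1146 = 309.4 kN.
Governing: min(525.9, 486.0, 339.8, 309.4) = 309.4 kN → gross-section yield.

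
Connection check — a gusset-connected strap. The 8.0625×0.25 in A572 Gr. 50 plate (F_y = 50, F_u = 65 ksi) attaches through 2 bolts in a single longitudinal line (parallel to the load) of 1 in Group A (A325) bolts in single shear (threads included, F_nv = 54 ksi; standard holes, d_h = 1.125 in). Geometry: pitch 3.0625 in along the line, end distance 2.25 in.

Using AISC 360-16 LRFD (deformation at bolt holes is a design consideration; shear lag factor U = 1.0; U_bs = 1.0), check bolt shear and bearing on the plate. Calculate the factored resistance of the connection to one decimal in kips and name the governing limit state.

Bolt shear: A_b = π(1)²/4 = 0.7854 in². φR_n = 0.75 × 54 × 0.7854 × 2 × 1 = 63.6 kips.
Bearing (0.25 in plate, F_u = 65 ksi): end bolts L_c = 2.25 − 1.125/2 = 1.6875, R_n = min(1.2×1.6875×0.25×65, 2.4×1×0.25×65) = 32.906 kips/bolt; interior L_c = 3.0625 − 1.125 = 1.9375, R_n = 37.781 kips/bolt. φR_n = 0.75 × (1×32.906 + 1×37.781) = 53.0 kips.
Governing: min(63.6, 53.0) = 53.0 kips → bearing.

53.0 kips (bearing governs)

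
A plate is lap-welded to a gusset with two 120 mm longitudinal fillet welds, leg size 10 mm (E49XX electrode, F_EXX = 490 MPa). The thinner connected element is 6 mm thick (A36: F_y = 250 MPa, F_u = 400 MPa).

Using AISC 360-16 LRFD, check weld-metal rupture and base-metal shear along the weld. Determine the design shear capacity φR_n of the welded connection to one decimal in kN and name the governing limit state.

216.0 kN (base-metal shear governs)

Weld metal: throat = 0.707×10 = 7.07 mm, L = 2×120 = 240 mm. φR_n = 0.75 × 0.6 × 490 × 7.07 × 240 = 374.1 kN.
Base metal shear (6 mm plate): yield φR_n = 1.0×0.6×250×6×240 = 216.0 kN; rupture φR_n = 0.75×0.6×400×6×240 = 259.2 kN; take 216.0 kN (yield).
Governing: min(374.1, 216.0) = 216.0 kN → base-metal shear.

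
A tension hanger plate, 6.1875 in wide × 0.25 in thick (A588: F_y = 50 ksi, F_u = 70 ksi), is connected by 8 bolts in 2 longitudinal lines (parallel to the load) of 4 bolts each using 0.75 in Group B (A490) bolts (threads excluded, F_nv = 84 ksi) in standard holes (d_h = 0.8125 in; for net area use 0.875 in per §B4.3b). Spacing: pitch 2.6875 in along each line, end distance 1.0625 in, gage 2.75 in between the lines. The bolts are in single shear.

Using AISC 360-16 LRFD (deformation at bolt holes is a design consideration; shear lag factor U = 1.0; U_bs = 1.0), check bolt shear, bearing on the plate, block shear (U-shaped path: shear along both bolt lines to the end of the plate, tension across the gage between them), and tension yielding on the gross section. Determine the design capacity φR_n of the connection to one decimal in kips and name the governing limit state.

69.6 kips (gross-section yield governs)

Bolt shear: A_b = π(0.75)²/4 = 0.44179 in². φR_n = 0.75 × 84 × 0.44179 × 8 × 1 = 222.7 kips.
Bearing (0.25 in plate, F_u = 70 ksi): end bolts L_c = 1.0625 − 0.8125/2 = 0.65625, R_n = min(1.2×0.65625×0.25×70, 2.4×0.75×0.25×70) = 13.781 kips/bolt; interior L_c = 2.6875 − 0.8125 = 1.875, R_n = 31.5 kips/bolt. φR_n = 0.75 × (2×13.781 + 6×31.5) = 162.4 kips.
Block shear: shear path 2×[1.0625+3×2.6875] = 2×9.125 in, A_gv = 4.5625, A_nv = 2×(9.125 − 3.5×0.875)×0.25 = 3.0313 in²; tension across gage: (2.75 − 1×0.875)×0.25 = 0.46875 in². R_n = min(0.6×70×3.0313, 0.6×50×4.5625) + 1.0×70×0.46875 = min(127.31, 136.88) + 32.813 = 160.12 kips. φR_n = 0.75 × 160.12 = 120.1 kips.
Tension yield (gross): A_g = 6.1875×0.25 = 1.5469 in². φR_n = 0.90 × 50 × 1.5469 = 69.6 kips.
Governing: min(222.7, 162.4, 120.1, 69.6) = 69.6 kips → gross-section yield.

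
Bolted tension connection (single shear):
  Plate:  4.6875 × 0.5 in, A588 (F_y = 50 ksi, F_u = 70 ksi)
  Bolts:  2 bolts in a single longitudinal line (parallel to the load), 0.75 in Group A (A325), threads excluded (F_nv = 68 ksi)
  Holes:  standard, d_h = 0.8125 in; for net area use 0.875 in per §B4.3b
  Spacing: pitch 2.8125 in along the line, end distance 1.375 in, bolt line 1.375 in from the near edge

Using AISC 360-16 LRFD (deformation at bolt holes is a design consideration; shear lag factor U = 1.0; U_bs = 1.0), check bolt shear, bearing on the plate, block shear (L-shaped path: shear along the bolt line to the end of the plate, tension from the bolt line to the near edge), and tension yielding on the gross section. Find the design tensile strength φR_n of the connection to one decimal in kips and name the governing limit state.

Bolt shear: A_b = π(0.75)²/4 = 0.44179 in². φR_n = 0.75 × 68 × 0.44179 × 2 × 1 = 45.1 kips.
Bearing (0.5 in plate, F_u = 70 ksi): end bolts L_c = 1.375 − 0.8125/2 = 0.96875, R_n = min(1.2×0.96875×0.5×70, 2.4×0.75×0.5×70) = 40.688 kips/bolt; interior L_c = 2.8125 − 0.8125 = 2, R_n = 63 kips/bolt. φR_n = 0.75 × (1×40.688 + 1×63) = 77.8 kips.
Block shear: shear path 1×[1.375+1×2.8125] = 1×4.1875 in, A_gv = 2.0938, A_nv = 1×(4.1875 − 1.5×0.875)×0.5 = 1.4375 in²; tension to near edge: (1.375 − 0.5×0.875)×0.5 = 0.46875 in². R_n = min(0.6×70×1.4375, 0.6×50×2.0938) + 1.0×70×0.46875 = min(60.375, 62.814) + 32.813 = 93.188 kips. φR_n = 0.75 × 93.188 = 69.9 kips.
Tension yield (gross): A_g = 4.6875×0.5 = 2.3438 in². φR_n = 0.90 × 50 × 2.3438 = 105.5 kips.
Governing: min(45.1, 77.8, 69.9, 105.5) = 45.1 kips → bolt shear.

45.1 kips (bolt shear governs)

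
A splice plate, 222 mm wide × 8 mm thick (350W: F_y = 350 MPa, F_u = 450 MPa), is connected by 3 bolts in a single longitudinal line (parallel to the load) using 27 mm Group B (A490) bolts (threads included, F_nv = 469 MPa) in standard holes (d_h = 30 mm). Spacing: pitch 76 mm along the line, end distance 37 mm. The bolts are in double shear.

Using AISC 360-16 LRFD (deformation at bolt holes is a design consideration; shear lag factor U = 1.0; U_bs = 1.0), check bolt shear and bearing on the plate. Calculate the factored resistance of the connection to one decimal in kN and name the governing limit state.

Bolt shear: A_b = π(27)²/4 = 572.56 mm². φR_n = 0.75 × 469 × 572.56 × 3 × 2 = 1208.4 kN.
Bearing (8 mm plate, F_u = 450 MPa): end bolts L_c = 37 − 30/2 = 22, R_n = min(1.2×22×8×450, 2.4×27×8×450) = 95.04 kN/bolt; interior L_c = 76 − 30 = 46, R_n = 198.72 kN/bolt. φR_n = 0.75 × (1×95.04 + 2×198.72) = 369.4 kN.
Governing: min(1208.4, 369.4) = 369.4 kN → bearing.

369.4 kN (bearing governs)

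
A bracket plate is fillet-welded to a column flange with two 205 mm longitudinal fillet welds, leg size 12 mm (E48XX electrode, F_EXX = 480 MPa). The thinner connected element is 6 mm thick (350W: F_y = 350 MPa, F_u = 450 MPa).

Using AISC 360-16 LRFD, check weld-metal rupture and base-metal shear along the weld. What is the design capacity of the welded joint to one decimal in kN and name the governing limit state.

Weld metal: throat = 0.707×12 = 8.484 mm, L = 2×205 = 410 mm. φR_n = 0.75 × 0.6 × 480 × 8.484 × 410 = 751.3 kN.
Base metal shear (6 mm plate): yield φR_n = 1.0×0.6×350×6×410 = 516.6 kN; rupture φR_n = 0.75×0.6×450×6×410 = 498.2 kN; take 498.2 kN (rupture).
Governing: min(751.3, 498.2) = 498.2 kN → base-metal shear.

498.2 kN (base-metal shear governs)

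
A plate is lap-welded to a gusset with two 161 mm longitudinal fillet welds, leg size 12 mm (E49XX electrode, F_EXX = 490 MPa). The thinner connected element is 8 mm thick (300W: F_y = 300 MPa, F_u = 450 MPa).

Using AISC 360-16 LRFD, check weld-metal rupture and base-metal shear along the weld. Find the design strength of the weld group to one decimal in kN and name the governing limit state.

Weld metal: throat = 0.707×12 = 8.484 mm, L = 2×161 = 322 mm. φR_n = 0.75 × 0.6 × 490 × 8.484 × 322 = 602.4 kN.
Base metal shear (8 mm plate): yield φR_n = 1.0×0.6×300×8×322 = 463.7 kN; rupture φR_n = 0.75×0.6×450×8×322 = 521.6 kN; take 463.7 kN (yield).
Governing: min(602.4, 463.7) = 463.7 kN → base-metal shear.

463.7 kN (base-metal shear governs)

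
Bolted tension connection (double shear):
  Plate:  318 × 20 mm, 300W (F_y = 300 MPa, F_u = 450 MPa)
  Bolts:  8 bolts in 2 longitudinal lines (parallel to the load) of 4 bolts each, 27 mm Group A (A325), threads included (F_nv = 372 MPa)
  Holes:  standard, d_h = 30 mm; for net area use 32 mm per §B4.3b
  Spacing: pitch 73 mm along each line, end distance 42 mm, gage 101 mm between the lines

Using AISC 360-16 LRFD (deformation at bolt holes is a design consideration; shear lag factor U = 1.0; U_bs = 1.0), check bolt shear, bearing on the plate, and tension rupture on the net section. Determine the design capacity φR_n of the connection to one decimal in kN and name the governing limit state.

Bolt shear: A_b = π(27)²/4 = 572.56 mm². φR_n = 0.75 × 372 × 572.56 × 8 × 2 = 2555.9 kN.
Bearing (20 mm plate, F_u = 450 MPa): end bolts L_c = 42 − 30/2 = 27, R_n = min(1.2×27×20×450, 2.4×27×20×450) = 291.6 kN/bolt; interior L_c = 73 − 30 = 43, R_n = 464.4 kN/bolt. φR_n = 0.75 × (2×291.6 + 6×464.4) = 2527.2 kN.
Tension rupture (net): A_n = (318 − 2×32)×20 = 5080 mm² (U = 1.0, A_e = A_n). φR_n = 0.75 × 450 × 5080 = 1714.5 kN.
Governing: min(2555.9, 2527.2, 1714.5) = 1714.5 kN → net-section rupture.

1714.5 kN (net-section rupture governs)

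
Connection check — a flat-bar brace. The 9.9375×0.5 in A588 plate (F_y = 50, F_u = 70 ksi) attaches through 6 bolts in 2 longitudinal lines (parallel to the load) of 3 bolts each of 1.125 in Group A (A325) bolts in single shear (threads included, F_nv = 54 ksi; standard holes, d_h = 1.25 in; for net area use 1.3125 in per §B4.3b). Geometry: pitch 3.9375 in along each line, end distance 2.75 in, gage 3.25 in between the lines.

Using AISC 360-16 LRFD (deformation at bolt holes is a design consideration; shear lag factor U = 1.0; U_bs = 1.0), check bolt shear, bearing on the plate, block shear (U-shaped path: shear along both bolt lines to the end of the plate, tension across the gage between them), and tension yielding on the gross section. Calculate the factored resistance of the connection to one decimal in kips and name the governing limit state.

Bolt shear: A_b = π(1.125)²/4 = 0.99402 in². φR_n = 0.75 × 54 × 0.99402 × 6 × 1 = 241.5 kips.
Bearing (0.5 in plate, F_u = 70 ksi): end bolts L_c = 2.75 − 1.25/2 = 2.125, R_n = min(1.2×2.125×0.5×70, 2.4×1.125×0.5×70) = 89.25 kips/bolt; interior L_c = 3.9375 − 1.25 = 2.6875, R_n = 94.5 kips/bolt. φR_n = 0.75 × (2×89.25 + 4×94.5) = 417.4 kips.
Block shear: shear path 2×[2.75+2×3.9375] = 2×10.625 in, A_gv = 10.625, A_nv = 2×(10.625 − 2.5×1.3125)×0.5 = 7.3438 in²; tension across gage: (3.25 − 1×1.3125)×0.5 = 0.96875 in². R_n = min(0.6×70×7.3438, 0.6×50×10.625) + 1.0×70×0.96875 = min(308.44, 318.75) + 67.813 = 376.25 kips. φR_n = 0.75 × 376.25 = 282.2 kips.
Tension yield (gross): A_g = 9.9375×0.5 = 4.9688 in². φR_n = 0.90 × 50 × 4.9688 = 223.6 kips.
Governing: min(241.5, 417.4, 282.2, 223.6) = 223.6 kips → gross-section yield.

223.6 kips (gross-section yield governs)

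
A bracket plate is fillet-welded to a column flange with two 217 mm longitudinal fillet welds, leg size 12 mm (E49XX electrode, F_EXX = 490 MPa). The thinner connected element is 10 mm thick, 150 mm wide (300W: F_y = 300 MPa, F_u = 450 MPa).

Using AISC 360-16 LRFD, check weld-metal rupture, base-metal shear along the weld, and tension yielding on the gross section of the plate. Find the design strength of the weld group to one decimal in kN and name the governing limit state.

405.0 kN (gross-section yield governs)

Weld metal: throat = 0.707×12 = 8.484 mm, L = 2×217 = 434 mm. φR_n = 0.75 × 0.6 × 490 × 8.484 × 434 = 811.9 kN.
Base metal shear (10 mm plate): yield φR_n = 1.0×0.6×300×10×434 = 781.2 kN; rupture φR_n = 0.75×0.6×450×10×434 = 878.9 kN; take 781.2 kN (yield).
Tension yield (gross): A_g = 150×10 = 1500 mm². φR_n = 0.90 × 300 × 1500 = 405.0 kN.
Governing: min(811.9, 781.2, 405.0) = 405.0 kN → gross-section yield.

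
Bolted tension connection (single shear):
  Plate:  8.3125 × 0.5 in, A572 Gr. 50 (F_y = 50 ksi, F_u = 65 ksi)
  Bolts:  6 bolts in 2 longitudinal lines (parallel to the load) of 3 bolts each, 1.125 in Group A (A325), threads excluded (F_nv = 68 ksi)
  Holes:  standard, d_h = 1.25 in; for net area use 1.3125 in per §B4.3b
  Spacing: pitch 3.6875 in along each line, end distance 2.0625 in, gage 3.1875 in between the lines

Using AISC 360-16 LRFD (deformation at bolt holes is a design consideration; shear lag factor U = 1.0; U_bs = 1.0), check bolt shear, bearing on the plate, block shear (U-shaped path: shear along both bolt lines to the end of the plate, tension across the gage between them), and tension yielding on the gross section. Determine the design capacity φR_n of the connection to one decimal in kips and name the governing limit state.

187.0 kips (gross-section yield governs)

Bolt shear: A_b = π(1.125)²/4 = 0.99402 in². φR_n = 0.75 × 68 × 0.99402 × 6 × 1 = 304.2 kips.
Bearing (0.5 in plate, F_u = 65 ksi): end bolts L_c = 2.0625 − 1.25/2 = 1.4375, R_n = min(1.2×1.4375×0.5×65, 2.4×1.125×0.5×65) = 56.063 kips/bolt; interior L_c = 3.6875 − 1.25 = 2.4375, R_n = 87.75 kips/bolt. φR_n = 0.75 × (2×56.063 + 4×87.75) = 347.3 kips.
Block shear: shear path 2×[2.0625+2×3.6875] = 2×9.4375 in, A_gv = 9.4375, A_nv = 2×(9.4375 − 2.5×1.3125)×0.5 = 6.1563 in²; tension across gage: (3.1875 − 1×1.3125)×0.5 = 0.9375 in². R_n = min(0.6×65×6.1563, 0.6×50×9.4375) + 1.0×65×0.9375 = min(240.1, 283.13) + 60.938 = 301.04 kips. φR_n = 0.75 × 301.04 = 225.8 kips.
Tension yield (gross): A_g = 8.3125×0.5 = 4.1563 in². φR_n = 0.90 × 50 × 4.1563 = 187.0 kips.
Governing: min(304.2, 347.3, 225.8, 187.0) = 187.0 kips → gross-section yield.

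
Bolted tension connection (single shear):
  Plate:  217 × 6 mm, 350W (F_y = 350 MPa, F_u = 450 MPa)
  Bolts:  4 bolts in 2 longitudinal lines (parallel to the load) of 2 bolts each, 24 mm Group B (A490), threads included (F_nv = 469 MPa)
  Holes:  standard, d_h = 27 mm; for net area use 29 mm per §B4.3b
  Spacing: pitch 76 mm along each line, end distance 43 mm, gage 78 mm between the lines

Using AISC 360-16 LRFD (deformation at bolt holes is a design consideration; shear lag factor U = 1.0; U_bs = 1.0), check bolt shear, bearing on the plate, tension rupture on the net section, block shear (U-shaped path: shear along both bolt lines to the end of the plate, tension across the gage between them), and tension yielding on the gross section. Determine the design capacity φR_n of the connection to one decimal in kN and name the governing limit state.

282.7 kN (block shear governs)

Bolt shear: A_b = π(24)²/4 = 452.39 mm². φR_n = 0.75 × 469 × 452.39 × 4 × 1 = 636.5 kN.
Bearing (6 mm plate, F_u = 450 MPa): end bolts L_c = 43 − 27/2 = 29.5, R_n = min(1.2×29.5×6×450, 2.4×24×6×450) = 95.58 kN/bolt; interior L_c = 76 − 27 = 49, R_n = 155.52 kN/bolt. φR_n = 0.75 × (2×95.58 + 2×155.52) = 376.7 kN.
Tension rupture (net): A_n = (217 − 2×29)×6 = 954 mm² (U = 1.0, A_e = A_n). φR_n = 0.75 × 450 × 954 = 322.0 kN.
Block shear: shear path 2×[43+1×76] = 2×119 mm, A_gv = 1428, A_nv = 2×(119 − 1.5×29)×6 = 906 mm²; tension across gage: (78 − 1×29)×6 = 294 mm². R_n = min(0.6×450×906, 0.6×350×1428) + 1.0×450×294 = min(244.62, 299.88) + 132.3 = 376.92 kN. φR_n = 0.75 × 376.92 = 282.7 kN.
Tension yield (gross): A_g = 217×6 = 1302 mm². φR_n = 0.90 × 350 × 1302 = 410.1 kN.
Governing: min(636.5, 376.7, 322.0, 282.7, 410.1) = 282.7 kN → block shear.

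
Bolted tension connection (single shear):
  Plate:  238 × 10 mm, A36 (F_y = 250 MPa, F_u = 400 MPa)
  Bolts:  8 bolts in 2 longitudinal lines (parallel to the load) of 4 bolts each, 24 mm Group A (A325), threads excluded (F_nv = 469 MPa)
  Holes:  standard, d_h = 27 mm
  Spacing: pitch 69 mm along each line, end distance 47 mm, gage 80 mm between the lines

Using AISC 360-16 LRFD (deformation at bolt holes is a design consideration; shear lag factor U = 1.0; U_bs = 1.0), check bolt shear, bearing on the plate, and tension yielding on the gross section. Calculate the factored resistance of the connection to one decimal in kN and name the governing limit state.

Bolt shear: A_b = π(24)²/4 = 452.39 mm². φR_n = 0.75 × 469 × 452.39 × 8 × 1 = 1273.0 kN.
Bearing (10 mm plate, F_u = 400 MPa): end bolts L_c = 47 − 27/2 = 33.5, R_n = min(1.2×33.5×10×400, 2.4×24×10×400) = 160.8 kN/bolt; interior L_c = 69 − 27 = 42, R_n = 201.6 kN/bolt. φR_n = 0.75 × (2×160.8 + 6×201.6) = 1148.4 kN.
Tension yield (gross): A_g = 238×10 = 2380 mm². φR_n = 0.90 × 250 × 2380 = 535.5 kN.
Governing: min(1273.0, 1148.4, 535.5) = 535.5 kN → gross-section yield.

535.5 kN (gross-section yield governs)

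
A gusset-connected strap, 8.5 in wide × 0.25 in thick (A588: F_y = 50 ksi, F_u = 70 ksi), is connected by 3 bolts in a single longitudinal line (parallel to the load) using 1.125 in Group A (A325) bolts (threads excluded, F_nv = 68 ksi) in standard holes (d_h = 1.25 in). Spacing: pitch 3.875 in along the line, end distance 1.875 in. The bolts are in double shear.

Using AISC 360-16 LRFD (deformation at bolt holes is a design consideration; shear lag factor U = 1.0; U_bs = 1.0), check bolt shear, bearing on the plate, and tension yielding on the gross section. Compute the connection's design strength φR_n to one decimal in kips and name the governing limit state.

90.6 kips (bearing governs)

Bolt shear: A_b = π(1.125)²/4 = 0.99402 in². φR_n = 0.75 × 68 × 0.99402 × 3 × 2 = 304.2 kips.
Bearing (0.25 in plate, F_u = 70 ksi): end bolts L_c = 1.875 − 1.25/2 = 1.25, R_n = min(1.2×1.25×0.25×70, 2.4×1.125×0.25×70) = 26.25 kips/bolt; interior L_c = 3.875 − 1.25 = 2.625, R_n = 47.25 kips/bolt. φR_n = 0.75 × (1×26.25 + 2×47.25) = 90.6 kips.
Tension yield (gross): A_g = 8.5×0.25 = 2.125 in². φR_n = 0.90 × 50 × 2.125 = 95.6 kips.
Governing: min(304.2, 90.6, 95.6) = 90.6 kips → bearing.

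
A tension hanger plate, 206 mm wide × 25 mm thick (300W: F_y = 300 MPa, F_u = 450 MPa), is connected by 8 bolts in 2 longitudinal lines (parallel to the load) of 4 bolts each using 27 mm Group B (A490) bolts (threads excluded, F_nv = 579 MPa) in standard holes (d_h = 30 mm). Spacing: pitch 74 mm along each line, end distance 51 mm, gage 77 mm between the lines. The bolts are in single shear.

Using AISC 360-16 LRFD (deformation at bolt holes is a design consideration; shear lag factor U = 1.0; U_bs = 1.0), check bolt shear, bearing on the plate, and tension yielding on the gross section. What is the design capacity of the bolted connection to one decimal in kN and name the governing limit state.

Bolt shear: A_b = π(27)²/4 = 572.56 mm². φR_n = 0.75 × 579 × 572.56 × 8 × 1 = 1989.1 kN.
Bearing (25 mm plate, F_u = 450 MPa): end bolts L_c = 51 − 30/2 = 36, R_n = min(1.2×36×25×450, 2.4×27×25×450) = 486 kN/bolt; interior L_c = 74 − 30 = 44, R_n = 594 kN/bolt. φR_n = 0.75 × (2×486 + 6×594) = 3402.0 kN.
Tension yield (gross): A_g = 206×25 = 5150 mm². φR_n = 0.90 × 300 × 5150 = 1390.5 kN.
Governing: min(1989.1, 3402.0, 1390.5) = 1390.5 kN → gross-section yield.

1390.5 kN (gross-section yield governs)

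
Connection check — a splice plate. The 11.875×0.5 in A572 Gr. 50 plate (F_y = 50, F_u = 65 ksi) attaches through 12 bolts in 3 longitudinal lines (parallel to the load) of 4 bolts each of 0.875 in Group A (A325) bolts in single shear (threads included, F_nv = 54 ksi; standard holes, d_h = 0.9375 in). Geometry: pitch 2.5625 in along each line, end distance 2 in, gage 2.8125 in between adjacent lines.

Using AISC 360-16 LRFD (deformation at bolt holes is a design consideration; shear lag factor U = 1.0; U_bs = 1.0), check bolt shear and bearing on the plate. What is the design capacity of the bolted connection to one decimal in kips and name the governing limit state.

292.2 kips (bolt shear governs)

Bolt shear: A_b = π(0.875)²/4 = 0.60132 in². φR_n = 0.75 × 54 × 0.60132 × 12 × 1 = 292.2 kips.
Bearing (0.5 in plate, F_u = 65 ksi): end bolts L_c = 2 − 0.9375/2 = 1.53125, R_n = min(1.2×1.53125×0.5×65, 2.4×0.875×0.5×65) = 59.719 kips/bolt; interior L_c = 2.5625 − 0.9375 = 1.625, R_n = 63.375 kips/bolt. φR_n = 0.75 × (3×59.719 + 9×63.375) = 562.1 kips.
Governing: min(292.2, 562.1) = 292.2 kips → bolt shear.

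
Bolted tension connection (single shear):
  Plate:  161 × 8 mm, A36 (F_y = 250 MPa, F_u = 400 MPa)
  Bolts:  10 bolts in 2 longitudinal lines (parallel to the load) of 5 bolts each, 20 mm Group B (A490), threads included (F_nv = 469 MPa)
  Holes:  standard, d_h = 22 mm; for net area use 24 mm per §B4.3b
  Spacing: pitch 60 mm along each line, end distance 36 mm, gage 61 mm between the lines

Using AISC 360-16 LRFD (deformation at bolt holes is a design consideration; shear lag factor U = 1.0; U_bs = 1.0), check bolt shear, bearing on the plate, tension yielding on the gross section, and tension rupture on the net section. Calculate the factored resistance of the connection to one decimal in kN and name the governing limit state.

Bolt shear: A_b = π(20)²/4 = 314.16 mm². φR_n = 0.75 × 469 × 314.16 × 10 × 1 = 1105.1 kN.
Bearing (8 mm plate, F_u = 400 MPa): end bolts L_c = 36 − 22/2 = 25, R_n = min(1.2×25×8×400, 2.4×20×8×400) = 96 kN/bolt; interior L_c = 60 − 22 = 38, R_n = 145.92 kN/bolt. φR_n = 0.75 × (2×96 + 8×145.92) = 1019.5 kN.
Tension yield (gross): A_g = 161×8 = 1288 mm². φR_n = 0.90 × 250 × 1288 = 289.8 kN.
Tension rupture (net): A_n = (161 − 2×24)×8 = 904 mm² (U = 1.0, A_e = A_n). φR_n = 0.75 × 400 × 904 = 271.2 kN.
Governing: min(1105.1, 1019.5, 289.8, 271.2) = 271.2 kN → net-section rupture.

271.2 kN (net-section rupture governs)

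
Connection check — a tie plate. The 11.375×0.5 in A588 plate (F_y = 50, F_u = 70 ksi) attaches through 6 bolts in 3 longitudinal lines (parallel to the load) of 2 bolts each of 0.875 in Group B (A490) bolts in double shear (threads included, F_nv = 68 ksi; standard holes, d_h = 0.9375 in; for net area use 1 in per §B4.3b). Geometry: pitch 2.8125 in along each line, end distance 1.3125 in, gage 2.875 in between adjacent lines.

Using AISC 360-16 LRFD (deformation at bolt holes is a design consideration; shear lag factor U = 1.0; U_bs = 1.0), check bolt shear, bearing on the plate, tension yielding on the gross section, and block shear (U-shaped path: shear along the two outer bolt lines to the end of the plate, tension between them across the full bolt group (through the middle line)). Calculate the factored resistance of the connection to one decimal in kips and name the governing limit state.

181.1 kips (block shear governs)

Bolt shear: A_b = π(0.875)²/4 = 0.60132 in². φR_n = 0.75 × 68 × 0.60132 × 6 × 2 = 368.0 kips.
Bearing (0.5 in plate, F_u = 70 ksi): end bolts L_c = 1.3125 − 0.9375/2 = 0.84375, R_n = min(1.2×0.84375×0.5×70, 2.4×0.875×0.5×70) = 35.438 kips/bolt; interior L_c = 2.8125 − 0.9375 = 1.875, R_n = 73.5 kips/bolt. φR_n = 0.75 × (3×35.438 + 3×73.5) = 245.1 kips.
Tension yield (gross): A_g = 11.375×0.5 = 5.6875 in². φR_n = 0.90 × 50 × 5.6875 = 255.9 kips.
Block shear: shear path 2×[1.3125+1×2.8125] = 2×4.125 in, A_gv = 4.125, A_nv = 2×(4.125 − 1.5×1)×0.5 = 2.625 in²; tension across gage: (5.75 − 2×1)×0.5 = 1.875 in². R_n = min(0.6×70×2.625, 0.6×50×4.125) + 1.0×70×1.875 = min(110.25, 123.75) + 131.25 = 241.5 kips. φR_n = 0.75 × 241.5 = 181.1 kips.
Governing: min(368.0, 245.1, 255.9, 181.1) = 181.1 kips → block shear.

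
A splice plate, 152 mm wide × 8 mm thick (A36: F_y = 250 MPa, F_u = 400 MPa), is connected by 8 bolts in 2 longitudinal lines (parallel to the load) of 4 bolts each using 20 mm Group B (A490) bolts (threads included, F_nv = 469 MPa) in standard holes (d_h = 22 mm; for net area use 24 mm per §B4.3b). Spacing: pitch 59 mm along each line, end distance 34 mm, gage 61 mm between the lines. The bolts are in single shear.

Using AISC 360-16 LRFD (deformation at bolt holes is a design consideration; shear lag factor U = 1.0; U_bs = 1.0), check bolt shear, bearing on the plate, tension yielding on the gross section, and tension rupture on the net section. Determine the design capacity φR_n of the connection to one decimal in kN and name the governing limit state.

Bolt shear: A_b = π(20)²/4 = 314.16 mm². φR_n = 0.75 × 469 × 314.16 × 8 × 1 = 884.0 kN.
Bearing (8 mm plate, F_u = 400 MPa): end bolts L_c = 34 − 22/2 = 23, R_n = min(1.2×23×8×400, 2.4×20×8×400) = 88.32 kN/bolt; interior L_c = 59 − 22 = 37, R_n = 142.08 kN/bolt. φR_n = 0.75 × (2×88.32 + 6×142.08) = 771.8 kN.
Tension yield (gross): A_g = 152×8 = 1216 mm². φR_n = 0.90 × 250 × 1216 = 273.6 kN.
Tension rupture (net): A_n = (152 − 2×24)×8 = 832 mm² (U = 1.0, A_e = A_n). φR_n = 0.75 × 400 × 832 = 249.6 kN.
Governing: min(884.0, 771.8, 273.6, 249.6) = 249.6 kN → net-section rupture.

249.6 kN (net-section rupture governs)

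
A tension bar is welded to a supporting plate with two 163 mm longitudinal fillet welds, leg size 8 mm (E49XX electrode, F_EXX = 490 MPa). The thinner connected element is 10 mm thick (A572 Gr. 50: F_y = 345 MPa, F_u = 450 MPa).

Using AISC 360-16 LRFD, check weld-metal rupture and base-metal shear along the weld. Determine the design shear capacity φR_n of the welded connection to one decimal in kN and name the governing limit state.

Weld metal: throat = 0.707×8 = 5.656 mm, L = 2×163 = 326 mm. φR_n = 0.75 × 0.6 × 490 × 5.656 × 326 = 406.6 kN.
Base metal shear (10 mm plate): yield φR_n = 1.0×0.6×345×10×326 = 674.8 kN; rupture φR_n = 0.75×0.6×450×10×326 = 660.2 kN; take 660.2 kN (rupture).
Governing: min(406.6, 660.2) = 406.6 kN → weld metal.

406.6 kN (weld metal governs)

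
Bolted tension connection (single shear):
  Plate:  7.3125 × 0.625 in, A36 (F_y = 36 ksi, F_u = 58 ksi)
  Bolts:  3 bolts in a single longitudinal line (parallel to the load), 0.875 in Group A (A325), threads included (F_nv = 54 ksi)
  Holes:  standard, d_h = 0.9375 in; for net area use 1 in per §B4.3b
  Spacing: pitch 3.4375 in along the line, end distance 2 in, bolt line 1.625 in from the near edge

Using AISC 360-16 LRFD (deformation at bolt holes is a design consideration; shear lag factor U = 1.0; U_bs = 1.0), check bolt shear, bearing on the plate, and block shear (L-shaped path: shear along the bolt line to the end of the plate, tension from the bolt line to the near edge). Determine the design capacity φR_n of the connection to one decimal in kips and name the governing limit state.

73.1 kips (bolt shear governs)

Bolt shear: A_b = π(0.875)²/4 = 0.60132 in². φR_n = 0.75 × 54 × 0.60132 × 3 × 1 = 73.1 kips.
Bearing (0.625 in plate, F_u = 58 ksi): end bolts L_c = 2 − 0.9375/2 = 1.53125, R_n = min(1.2×1.53125×0.625×58, 2.4×0.875×0.625×58) = 66.609 kips/bolt; interior L_c = 3.4375 − 0.9375 = 2.5, R_n = 76.125 kips/bolt. φR_n = 0.75 × (1×66.609 + 2×76.125) = 164.1 kips.
Block shear: shear path 1×[2+2×3.4375] = 1×8.875 in, A_gv = 5.5469, A_nv = 1×(8.875 − 2.5×1)×0.625 = 3.9844 in²; tension to near edge: (1.625 − 0.5×1)×0.625 = 0.70313 in². R_n = min(0.6×58×3.9844, 0.6×36×5.5469) + 1.0×58×0.70313 = min(138.66, 119.81) + 40.782 = 160.59 kips. φR_n = 0.75 × 160.59 = 120.4 kips.
Governing: min(73.1, 164.1, 120.4) = 73.1 kips → bolt shear.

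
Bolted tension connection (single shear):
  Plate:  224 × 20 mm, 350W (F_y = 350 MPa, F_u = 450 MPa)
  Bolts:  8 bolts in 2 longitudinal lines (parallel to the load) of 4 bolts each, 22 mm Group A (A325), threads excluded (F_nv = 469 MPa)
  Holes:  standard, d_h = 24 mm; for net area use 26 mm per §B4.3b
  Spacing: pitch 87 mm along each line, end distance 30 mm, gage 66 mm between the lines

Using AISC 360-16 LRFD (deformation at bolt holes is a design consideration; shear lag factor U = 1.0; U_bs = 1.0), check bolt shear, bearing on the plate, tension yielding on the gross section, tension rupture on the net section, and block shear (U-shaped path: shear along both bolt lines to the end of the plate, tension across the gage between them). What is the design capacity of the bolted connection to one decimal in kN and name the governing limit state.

1069.7 kN (bolt shear governs)

Bolt shear: A_b = π(22)²/4 = 380.13 mm². φR_n = 0.75 × 469 × 380.13 × 8 × 1 = 1069.7 kN.
Bearing (20 mm plate, F_u = 450 MPa): end bolts L_c = 30 − 24/2 = 18, R_n = min(1.2×18×20×450, 2.4×22×20×450) = 194.4 kN/bolt; interior L_c = 87 − 24 = 63, R_n = 475.2 kN/bolt. φR_n = 0.75 × (2×194.4 + 6×475.2) = 2430.0 kN.
Tension yield (gross): A_g = 224×20 = 4480 mm². φR_n = 0.90 × 350 × 4480 = 1411.2 kN.
Tension rupture (net): A_n = (224 − 2×26)×20 = 3440 mm² (U = 1.0, A_e = A_n). φR_n = 0.75 × 450 × 3440 = 1161.0 kN.
Block shear: shear path 2×[30+3×87] = 2×291 mm, A_gv = 11640, A_nv = 2×(291 − 3.5×26)×20 = 8000 mm²; tension across gage: (66 − 1×26)×20 = 800 mm². R_n = min(0.6×450×8000, 0.6×350×11640) + 1.0×450×800 = min(2160, 2444.4) + 360 = 2520 kN. φR_n = 0.75 × 2520 = 1890.0 kN.
Governing: min(1069.7, 2430.0, 1411.2, 1161.0, 1890.0) = 1069.7 kN → bolt shear.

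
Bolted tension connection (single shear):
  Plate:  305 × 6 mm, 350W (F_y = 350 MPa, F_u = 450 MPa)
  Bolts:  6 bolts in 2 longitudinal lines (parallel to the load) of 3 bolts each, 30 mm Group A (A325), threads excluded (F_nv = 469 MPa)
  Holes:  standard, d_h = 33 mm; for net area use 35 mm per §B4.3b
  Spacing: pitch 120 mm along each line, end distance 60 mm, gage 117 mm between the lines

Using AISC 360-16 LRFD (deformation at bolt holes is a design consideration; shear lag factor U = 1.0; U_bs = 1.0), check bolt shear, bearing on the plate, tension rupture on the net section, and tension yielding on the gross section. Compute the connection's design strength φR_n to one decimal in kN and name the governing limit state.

475.9 kN (net-section rupture governs)

Bolt shear: A_b = π(30)²/4 = 706.86 mm². φR_n = 0.75 × 469 × 706.86 × 6 × 1 = 1491.8 kN.
Bearing (6 mm plate, F_u = 450 MPa): end bolts L_c = 60 − 33/2 = 43.5, R_n = min(1.2×43.5×6×450, 2.4×30×6×450) = 140.94 kN/bolt; interior L_c = 120 − 33 = 87, R_n = 194.4 kN/bolt. φR_n = 0.75 × (2×140.94 + 4×194.4) = 794.6 kN.
Tension rupture (net): A_n = (305 − 2×35)×6 = 1410 mm² (U = 1.0, A_e = A_n). φR_n = 0.75 × 450 × 1410 = 475.9 kN.
Tension yield (gross): A_g = 305×6 = 1830 mm². φR_n = 0.90 × 350 × 1830 = 576.5 kN.
Governing: min(1491.8, 794.6, 475.9, 576.5) = 475.9 kN → net-section rupture.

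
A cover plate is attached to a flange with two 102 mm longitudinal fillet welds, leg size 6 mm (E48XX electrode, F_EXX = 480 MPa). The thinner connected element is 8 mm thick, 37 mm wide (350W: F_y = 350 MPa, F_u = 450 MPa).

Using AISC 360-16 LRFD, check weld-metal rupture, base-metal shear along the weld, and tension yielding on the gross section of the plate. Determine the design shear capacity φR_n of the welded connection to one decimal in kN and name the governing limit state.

Weld metal: throat = 0.707×6 = 4.242 mm, L = 2×102 = 204 mm. φR_n = 0.75 × 0.6 × 480 × 4.242 × 204 = 186.9 kN.
Base metal shear (8 mm plate): yield φR_n = 1.0×0.6×350×8×204 = 342.7 kN; rupture φR_n = 0.75×0.6×450×8×204 = 330.5 kN; take 330.5 kN (rupture).
Tension yield (gross): A_g = 37×8 = 296 mm². φR_n = 0.90 × 350 × 296 = 93.2 kN.
Governing: min(186.9, 330.5, 93.2) = 93.2 kN → gross-section yield.

93.2 kN (gross-section yield governs)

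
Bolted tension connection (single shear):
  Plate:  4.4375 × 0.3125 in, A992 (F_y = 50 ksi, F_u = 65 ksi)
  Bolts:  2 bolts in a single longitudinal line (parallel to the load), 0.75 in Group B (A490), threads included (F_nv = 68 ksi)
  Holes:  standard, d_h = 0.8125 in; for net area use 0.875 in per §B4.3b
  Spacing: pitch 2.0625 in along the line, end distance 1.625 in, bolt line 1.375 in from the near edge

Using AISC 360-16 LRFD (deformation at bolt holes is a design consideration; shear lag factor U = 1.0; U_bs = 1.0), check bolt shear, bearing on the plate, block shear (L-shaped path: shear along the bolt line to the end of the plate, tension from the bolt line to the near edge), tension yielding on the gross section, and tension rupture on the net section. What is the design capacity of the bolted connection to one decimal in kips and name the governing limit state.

36.0 kips (block shear governs)

Bolt shear: A_b = π(0.75)²/4 = 0.44179 in². φR_n = 0.75 × 68 × 0.44179 × 2 × 1 = 45.1 kips.
Bearing (0.3125 in plate, F_u = 65 ksi): end bolts L_c = 1.625 − 0.8125/2 = 1.21875, R_n = min(1.2×1.21875×0.3125×65, 2.4×0.75×0.3125×65) = 29.707 kips/bolt; interior L_c = 2.0625 − 0.8125 = 1.25, R_n = 30.469 kips/bolt. φR_n = 0.75 × (1×29.707 + 1×30.469) = 45.1 kips.
Block shear: shear path 1×[1.625+1×2.0625] = 1×3.6875 in, A_gv = 1.1523, A_nv = 1×(3.6875 − 1.5×0.875)×0.3125 = 0.74219 in²; tension to near edge: (1.375 − 0.5×0.875)×0.3125 = 0.29297 in². R_n = min(0.6×65×0.74219, 0.6×50×1.1523) + 1.0×65×0.29297 = min(28.945, 34.569) + 19.043 = 47.988 kips. φR_n = 0.75 × 47.988 = 36.0 kips.
Tension yield (gross): A_g = 4.4375×0.3125 = 1.3867 in². φR_n = 0.90 × 50 × 1.3867 = 62.4 kips.
Tension rupture (net): A_n = (4.4375 − 1×0.875)×0.3125 = 1.1133 in² (U = 1.0, A_e = A_n). φR_n = 0.75 × 65 × 1.1133 = 54.3 kips.
Governing: min(45.1, 45.1, 36.0, 62.4, 54.3) = 36.0 kips → block shear.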